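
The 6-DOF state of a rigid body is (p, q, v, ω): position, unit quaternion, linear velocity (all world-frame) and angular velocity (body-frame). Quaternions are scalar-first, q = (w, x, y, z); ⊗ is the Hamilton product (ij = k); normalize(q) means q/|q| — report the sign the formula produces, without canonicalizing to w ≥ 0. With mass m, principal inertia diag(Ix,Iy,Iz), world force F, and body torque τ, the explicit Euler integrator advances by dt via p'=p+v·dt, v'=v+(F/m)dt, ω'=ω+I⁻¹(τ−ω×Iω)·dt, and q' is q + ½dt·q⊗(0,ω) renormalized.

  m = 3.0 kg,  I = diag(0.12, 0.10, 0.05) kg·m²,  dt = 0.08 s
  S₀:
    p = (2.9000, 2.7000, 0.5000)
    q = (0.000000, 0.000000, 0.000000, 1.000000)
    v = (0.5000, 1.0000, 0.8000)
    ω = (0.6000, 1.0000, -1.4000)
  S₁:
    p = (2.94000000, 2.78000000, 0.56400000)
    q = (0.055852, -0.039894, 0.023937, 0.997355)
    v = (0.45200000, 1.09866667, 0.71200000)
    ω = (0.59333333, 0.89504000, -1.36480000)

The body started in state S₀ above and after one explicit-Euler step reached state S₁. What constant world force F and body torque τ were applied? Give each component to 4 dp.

Δω = ω₁−ω₀ = (-0.00666667, -0.10496000, 0.03520000)
applied torque τ = (0.0600, -0.1900, 0.0100)
Δv = v₁−v₀ = (-0.04800000, 0.09866667, -0.08800000)
applied force F = (-1.8000, 3.7000, -3.3000)

F = (-1.8000, 3.7000, -3.3000)
τ = (0.0600, -0.1900, 0.0100)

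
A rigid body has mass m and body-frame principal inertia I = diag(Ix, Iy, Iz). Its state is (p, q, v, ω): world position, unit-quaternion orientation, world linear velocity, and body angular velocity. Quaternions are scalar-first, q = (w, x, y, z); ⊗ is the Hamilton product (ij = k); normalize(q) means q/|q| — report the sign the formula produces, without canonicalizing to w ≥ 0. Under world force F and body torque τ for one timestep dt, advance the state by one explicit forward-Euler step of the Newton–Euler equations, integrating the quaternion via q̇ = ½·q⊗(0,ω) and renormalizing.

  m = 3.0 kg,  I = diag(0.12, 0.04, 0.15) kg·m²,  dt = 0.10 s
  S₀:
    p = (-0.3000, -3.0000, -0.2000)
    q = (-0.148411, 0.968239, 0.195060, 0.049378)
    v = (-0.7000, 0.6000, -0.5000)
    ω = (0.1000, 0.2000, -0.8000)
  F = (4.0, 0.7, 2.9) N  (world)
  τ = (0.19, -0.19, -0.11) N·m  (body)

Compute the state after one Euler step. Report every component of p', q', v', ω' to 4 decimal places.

precession coupling ω×(Iω) = (-0.0176, 0.0024, -0.0016)
angular accel α = (1.7300, -4.8100, -0.7227)
new body rate ω' = (0.2730, -0.2810, -0.8723)
2q̇ = q⊗(0,ω) = (-0.0963335, -0.1807647, 0.7498468, 0.2928706)
updated quaternion q' = (-0.1531, 0.9584, 0.2324, 0.0640)
p' = p + v·dt = (-0.3700, -2.9400, -0.2500)
new velocity v' = (-0.5667, 0.6233, -0.4033)

p' = (-0.3700, -2.9400, -0.2500)
q' = (-0.1531, 0.9584, 0.2324, 0.0640)
v' = (-0.5667, 0.6233, -0.4033)
ω' = (0.2730, -0.2810, -0.8723)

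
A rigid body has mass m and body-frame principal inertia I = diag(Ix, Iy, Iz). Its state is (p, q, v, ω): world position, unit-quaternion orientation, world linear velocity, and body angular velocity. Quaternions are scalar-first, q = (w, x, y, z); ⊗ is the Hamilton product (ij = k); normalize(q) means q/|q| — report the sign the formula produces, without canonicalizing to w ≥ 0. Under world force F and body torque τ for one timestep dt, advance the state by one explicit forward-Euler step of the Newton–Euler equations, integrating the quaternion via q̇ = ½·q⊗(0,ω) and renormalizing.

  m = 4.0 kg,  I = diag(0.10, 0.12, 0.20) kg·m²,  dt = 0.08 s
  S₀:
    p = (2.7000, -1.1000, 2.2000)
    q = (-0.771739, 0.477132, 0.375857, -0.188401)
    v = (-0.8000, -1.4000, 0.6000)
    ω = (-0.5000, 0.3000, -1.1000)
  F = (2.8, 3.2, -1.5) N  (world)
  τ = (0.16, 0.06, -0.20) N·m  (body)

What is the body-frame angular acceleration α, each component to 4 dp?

precession coupling ω×(Iω) = (-0.0264, -0.0550, -0.0030)
α = I⁻¹(τ − ω×Iω) = (1.8640, 0.9583, -0.9850)

α = (1.8640, 0.9583, -0.9850)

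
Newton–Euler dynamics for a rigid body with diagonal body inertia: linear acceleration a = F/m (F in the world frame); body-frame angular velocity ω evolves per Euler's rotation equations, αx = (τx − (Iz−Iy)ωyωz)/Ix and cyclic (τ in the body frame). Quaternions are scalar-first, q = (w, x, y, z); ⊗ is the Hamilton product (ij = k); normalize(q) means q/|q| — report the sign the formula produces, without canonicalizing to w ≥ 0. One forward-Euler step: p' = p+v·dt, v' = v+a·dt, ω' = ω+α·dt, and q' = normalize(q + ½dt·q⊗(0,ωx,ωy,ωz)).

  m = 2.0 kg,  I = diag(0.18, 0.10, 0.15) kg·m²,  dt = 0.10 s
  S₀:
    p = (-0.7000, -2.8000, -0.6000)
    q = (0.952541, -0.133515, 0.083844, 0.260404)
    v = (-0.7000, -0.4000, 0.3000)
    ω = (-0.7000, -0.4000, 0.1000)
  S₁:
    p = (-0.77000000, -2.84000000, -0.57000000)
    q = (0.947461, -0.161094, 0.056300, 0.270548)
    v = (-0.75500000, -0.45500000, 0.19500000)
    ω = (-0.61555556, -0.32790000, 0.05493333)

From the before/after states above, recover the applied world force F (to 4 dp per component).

v₁ − v₀ = (-0.05500000, -0.05500000, -0.10500000)
F = m·Δv/dt = (-1.1000, -1.1000, -2.1000)

F = (-1.1000, -1.1000, -2.1000)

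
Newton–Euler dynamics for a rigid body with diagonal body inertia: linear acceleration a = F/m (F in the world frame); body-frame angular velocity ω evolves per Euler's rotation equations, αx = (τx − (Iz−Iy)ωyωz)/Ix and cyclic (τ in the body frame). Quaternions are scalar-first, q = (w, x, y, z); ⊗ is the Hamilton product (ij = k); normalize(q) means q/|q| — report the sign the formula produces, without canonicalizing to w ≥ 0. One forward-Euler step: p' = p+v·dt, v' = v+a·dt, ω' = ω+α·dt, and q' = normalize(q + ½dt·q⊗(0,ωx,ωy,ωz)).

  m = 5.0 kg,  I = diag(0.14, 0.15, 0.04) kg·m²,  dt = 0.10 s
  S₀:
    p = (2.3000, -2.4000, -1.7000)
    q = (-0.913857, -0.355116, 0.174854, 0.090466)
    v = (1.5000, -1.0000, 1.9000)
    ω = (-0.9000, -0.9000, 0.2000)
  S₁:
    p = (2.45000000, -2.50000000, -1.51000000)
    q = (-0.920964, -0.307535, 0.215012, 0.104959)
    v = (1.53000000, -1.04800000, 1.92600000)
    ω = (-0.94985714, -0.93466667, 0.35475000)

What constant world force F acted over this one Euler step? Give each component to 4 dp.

velocity change Δv = (0.03000000, -0.04800000, 0.02600000)
F = m·Δv/dt = (1.5000, -2.4000, 1.3000)

F = (1.5000, -2.4000, 1.3000)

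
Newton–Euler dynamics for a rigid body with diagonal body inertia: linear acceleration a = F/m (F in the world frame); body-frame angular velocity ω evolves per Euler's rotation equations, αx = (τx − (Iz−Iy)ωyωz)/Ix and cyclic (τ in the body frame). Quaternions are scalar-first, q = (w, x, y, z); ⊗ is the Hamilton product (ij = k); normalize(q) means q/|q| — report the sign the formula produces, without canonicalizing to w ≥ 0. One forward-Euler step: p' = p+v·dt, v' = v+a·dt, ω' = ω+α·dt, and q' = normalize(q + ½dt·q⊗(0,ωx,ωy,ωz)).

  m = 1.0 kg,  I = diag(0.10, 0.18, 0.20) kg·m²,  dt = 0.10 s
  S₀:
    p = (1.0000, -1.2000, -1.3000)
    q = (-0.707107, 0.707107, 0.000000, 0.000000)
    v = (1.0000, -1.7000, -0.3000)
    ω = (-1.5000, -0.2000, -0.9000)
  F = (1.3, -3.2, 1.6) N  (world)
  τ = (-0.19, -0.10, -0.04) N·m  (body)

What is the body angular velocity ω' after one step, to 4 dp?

angular accel α = (-1.9360, 0.1944, -0.3200)
ω + α·dt = (-1.6936, -0.1806, -0.9320)

ω' = (-1.6936, -0.1806, -0.9320)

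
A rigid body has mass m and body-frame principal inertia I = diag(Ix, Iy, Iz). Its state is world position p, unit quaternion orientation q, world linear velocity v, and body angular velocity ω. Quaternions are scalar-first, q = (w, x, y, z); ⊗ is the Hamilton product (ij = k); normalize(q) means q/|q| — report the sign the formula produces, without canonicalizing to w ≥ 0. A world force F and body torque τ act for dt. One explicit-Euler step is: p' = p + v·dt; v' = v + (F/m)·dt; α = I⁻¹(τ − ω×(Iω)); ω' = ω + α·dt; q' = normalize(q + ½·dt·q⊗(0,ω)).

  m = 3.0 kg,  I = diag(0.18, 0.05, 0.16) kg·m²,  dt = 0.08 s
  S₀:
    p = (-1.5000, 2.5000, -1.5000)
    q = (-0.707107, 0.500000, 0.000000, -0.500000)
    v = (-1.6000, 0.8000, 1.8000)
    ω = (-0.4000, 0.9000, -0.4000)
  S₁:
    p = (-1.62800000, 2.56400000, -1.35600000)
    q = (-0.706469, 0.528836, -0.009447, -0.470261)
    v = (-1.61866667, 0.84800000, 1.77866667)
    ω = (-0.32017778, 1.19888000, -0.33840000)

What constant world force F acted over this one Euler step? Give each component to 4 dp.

velocity change Δv = (-0.01866667, 0.04800000, -0.02133333)
applied force F = (-0.7000, 1.8000, -0.8000)

F = (-0.7000, 1.8000, -0.8000)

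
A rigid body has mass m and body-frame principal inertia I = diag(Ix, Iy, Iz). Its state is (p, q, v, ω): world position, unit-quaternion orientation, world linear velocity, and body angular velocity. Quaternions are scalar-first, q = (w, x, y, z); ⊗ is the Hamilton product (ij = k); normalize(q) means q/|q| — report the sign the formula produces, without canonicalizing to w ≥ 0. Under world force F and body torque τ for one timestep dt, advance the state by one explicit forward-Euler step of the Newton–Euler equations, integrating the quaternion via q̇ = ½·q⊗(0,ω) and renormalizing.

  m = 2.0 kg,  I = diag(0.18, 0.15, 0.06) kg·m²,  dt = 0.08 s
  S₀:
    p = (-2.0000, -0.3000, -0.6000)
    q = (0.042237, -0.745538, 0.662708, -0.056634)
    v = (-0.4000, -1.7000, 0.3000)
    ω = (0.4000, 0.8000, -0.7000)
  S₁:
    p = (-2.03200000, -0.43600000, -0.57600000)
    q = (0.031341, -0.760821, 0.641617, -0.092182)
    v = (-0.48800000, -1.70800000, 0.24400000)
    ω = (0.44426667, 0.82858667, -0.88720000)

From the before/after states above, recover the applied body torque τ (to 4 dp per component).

τ = (0.1500, 0.0200, -0.1500)

rate change Δω = (0.04426667, 0.02858667, -0.18720000)
gyro term ω₀×Iω₀ = (0.0504, -0.0336, -0.0096)
I·α + gyro = (0.1500, 0.0200, -0.1500)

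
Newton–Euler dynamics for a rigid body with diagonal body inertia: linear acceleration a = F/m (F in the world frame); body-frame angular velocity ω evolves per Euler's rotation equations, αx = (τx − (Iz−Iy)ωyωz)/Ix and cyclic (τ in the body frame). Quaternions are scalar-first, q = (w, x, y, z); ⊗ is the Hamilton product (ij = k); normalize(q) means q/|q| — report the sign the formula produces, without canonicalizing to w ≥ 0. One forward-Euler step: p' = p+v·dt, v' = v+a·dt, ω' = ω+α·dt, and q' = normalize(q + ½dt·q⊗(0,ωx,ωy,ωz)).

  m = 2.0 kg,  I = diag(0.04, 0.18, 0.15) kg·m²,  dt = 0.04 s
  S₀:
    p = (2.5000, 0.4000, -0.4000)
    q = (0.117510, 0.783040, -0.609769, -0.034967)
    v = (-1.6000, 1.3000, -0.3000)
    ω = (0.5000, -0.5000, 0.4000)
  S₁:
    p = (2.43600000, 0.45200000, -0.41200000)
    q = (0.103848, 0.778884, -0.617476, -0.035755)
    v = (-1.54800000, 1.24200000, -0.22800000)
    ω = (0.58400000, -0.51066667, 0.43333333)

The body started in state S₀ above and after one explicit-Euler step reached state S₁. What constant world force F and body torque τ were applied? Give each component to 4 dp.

rate change Δω = (0.08400000, -0.01066667, 0.03333333)
gyro term ω₀×Iω₀ = (0.0060, -0.0220, -0.0350)
τ = I·(Δω/dt) + ω₀×(Iω₀) = (0.0900, -0.0700, 0.0900)
Δv = v₁−v₀ = (0.05200000, -0.05800000, 0.07200000)
applied force F = (2.6000, -2.9000, 3.6000)

F = (2.6000, -2.9000, 3.6000)
τ = (0.0900, -0.0700, 0.0900)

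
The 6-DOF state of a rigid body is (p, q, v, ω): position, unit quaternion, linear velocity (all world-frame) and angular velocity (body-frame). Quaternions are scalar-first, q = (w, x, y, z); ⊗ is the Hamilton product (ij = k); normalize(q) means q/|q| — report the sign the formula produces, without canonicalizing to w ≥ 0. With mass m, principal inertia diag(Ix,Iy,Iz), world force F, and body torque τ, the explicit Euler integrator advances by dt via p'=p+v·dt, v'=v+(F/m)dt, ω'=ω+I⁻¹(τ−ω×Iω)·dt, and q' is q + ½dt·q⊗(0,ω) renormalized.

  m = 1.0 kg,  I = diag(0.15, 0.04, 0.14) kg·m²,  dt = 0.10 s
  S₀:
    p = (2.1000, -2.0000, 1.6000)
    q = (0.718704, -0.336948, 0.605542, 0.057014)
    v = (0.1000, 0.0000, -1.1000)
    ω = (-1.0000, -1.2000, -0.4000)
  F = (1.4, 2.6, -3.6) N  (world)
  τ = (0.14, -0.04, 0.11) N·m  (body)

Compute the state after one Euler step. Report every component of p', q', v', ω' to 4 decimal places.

p' = (2.1100, -2.0000, 1.4900)
q' = (0.7369, -0.3803, 0.5510, 0.0928)
v' = (0.2400, 0.2600, -1.4600)
ω' = (-0.9387, -1.3100, -0.2271)

a = F/m = (1.4000, 2.6000, -3.6000)
new position p' = (2.1100, -2.0000, 1.4900)
new velocity v' = (0.2400, 0.2600, -1.4600)
precession coupling ω×(Iω) = (0.0480, 0.0040, -0.1320)
(τ − ω×Iω)/I = (0.6133, -1.1000, 1.7286)
ω + α·dt = (-0.9387, -1.3100, -0.2271)
q⊗(0,ω) = (0.4125080, -0.8925040, -1.0542380, 0.7223980)
q' = normalize(q + ½dt·q⊗(0,ω)) = (0.7369, -0.3803, 0.5510, 0.0928)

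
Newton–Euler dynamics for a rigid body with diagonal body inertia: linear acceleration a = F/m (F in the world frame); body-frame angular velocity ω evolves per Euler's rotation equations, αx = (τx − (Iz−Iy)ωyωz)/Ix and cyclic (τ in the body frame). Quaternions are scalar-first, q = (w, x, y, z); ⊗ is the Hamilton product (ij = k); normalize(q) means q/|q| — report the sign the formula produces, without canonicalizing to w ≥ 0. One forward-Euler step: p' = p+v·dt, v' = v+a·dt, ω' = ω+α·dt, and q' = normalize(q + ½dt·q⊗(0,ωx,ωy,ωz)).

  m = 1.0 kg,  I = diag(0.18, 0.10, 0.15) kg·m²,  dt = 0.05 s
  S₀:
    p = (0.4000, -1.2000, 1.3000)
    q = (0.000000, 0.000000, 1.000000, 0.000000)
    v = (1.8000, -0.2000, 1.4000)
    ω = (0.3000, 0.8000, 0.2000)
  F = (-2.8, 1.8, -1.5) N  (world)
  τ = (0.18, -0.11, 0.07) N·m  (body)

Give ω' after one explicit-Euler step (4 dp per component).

α = I⁻¹(τ − ω×Iω) = (0.9556, -1.1180, 0.5947)
ω' = ω + α·dt = (0.3478, 0.7441, 0.2297)

ω' = (0.3478, 0.7441, 0.2297)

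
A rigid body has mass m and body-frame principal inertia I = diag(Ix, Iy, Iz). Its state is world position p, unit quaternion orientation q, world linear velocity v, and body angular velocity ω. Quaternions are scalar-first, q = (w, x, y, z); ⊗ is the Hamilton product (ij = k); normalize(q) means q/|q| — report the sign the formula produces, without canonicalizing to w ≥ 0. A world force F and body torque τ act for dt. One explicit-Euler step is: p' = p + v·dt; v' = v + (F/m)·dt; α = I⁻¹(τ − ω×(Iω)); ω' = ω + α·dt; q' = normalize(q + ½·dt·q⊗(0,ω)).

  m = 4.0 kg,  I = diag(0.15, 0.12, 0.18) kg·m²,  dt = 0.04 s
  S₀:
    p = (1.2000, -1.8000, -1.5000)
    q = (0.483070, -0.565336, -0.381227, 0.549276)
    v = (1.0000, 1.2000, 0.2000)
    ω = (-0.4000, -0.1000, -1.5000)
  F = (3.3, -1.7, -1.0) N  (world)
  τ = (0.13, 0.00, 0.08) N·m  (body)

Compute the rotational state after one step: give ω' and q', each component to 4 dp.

gyro term ω×Iω = (0.0090, -0.0180, -0.0012)
α = I⁻¹(τ − ω×Iω) = (0.8067, 0.1500, 0.4511)
ω' = ω + α·dt = (-0.3677, -0.0940, -1.4820)
q⊗(0,ω) = (0.5596569, 0.4335401, -1.1160214, -0.8205622)
q' = normalize(q + ½dt·q⊗(0,ω)) = (0.4940, -0.5564, -0.4034, 0.5326)

ω' = (-0.3677, -0.0940, -1.4820)
q' = (0.4940, -0.5564, -0.4034, 0.5326)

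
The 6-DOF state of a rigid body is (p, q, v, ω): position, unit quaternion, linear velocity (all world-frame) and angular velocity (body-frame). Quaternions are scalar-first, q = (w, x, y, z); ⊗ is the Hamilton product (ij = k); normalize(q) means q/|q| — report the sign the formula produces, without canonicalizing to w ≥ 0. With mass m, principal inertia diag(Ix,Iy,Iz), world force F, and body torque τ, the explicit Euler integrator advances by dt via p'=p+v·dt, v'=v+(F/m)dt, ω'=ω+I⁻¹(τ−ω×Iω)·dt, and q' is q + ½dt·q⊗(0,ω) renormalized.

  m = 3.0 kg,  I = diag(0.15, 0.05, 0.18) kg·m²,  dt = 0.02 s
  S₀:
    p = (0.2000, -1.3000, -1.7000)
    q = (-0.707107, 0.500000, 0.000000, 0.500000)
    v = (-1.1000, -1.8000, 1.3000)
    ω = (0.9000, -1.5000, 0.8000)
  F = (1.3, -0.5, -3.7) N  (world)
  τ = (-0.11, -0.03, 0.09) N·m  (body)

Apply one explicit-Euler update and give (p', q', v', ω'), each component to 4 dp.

(τ − ω×Iω)/I = (0.3067, -0.1680, -0.2500)
new body rate ω' = (0.9061, -1.5034, 0.7950)
Hamilton product q⊗(0,ω) = (-0.8500000, 0.1136037, 1.1106605, -1.3156856)
q' = normalize(q + ½dt·q⊗(0,ω)) = (-0.7155, 0.5010, 0.0111, 0.4868)
new position p' = (0.1780, -1.3360, -1.6740)
v + (F/m)dt = (-1.0913, -1.8033, 1.2753)

p' = (0.1780, -1.3360, -1.6740)
q' = (-0.7155, 0.5010, 0.0111, 0.4868)
v' = (-1.0913, -1.8033, 1.2753)
ω' = (0.9061, -1.5034, 0.7950)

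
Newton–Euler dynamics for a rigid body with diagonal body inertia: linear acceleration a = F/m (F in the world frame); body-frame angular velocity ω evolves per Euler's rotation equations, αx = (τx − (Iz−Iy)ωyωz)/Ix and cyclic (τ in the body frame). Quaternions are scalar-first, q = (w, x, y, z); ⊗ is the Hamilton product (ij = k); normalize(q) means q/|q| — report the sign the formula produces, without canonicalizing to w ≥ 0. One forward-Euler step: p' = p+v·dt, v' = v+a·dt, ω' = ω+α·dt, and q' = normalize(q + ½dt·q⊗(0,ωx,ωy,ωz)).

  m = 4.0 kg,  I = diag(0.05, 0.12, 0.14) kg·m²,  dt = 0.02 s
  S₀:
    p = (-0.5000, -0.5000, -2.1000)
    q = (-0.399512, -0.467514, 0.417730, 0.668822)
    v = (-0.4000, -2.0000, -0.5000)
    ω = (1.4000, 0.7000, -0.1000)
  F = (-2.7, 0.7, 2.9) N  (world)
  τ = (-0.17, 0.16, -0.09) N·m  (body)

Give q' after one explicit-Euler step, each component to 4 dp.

q' = (-0.3952, -0.4781, 0.4238, 0.6600)

q⊗(0,ω) = (0.4289908, -1.0692652, 0.6099410, -0.8721306)
q + ½dt·q⊗(0,ω), renormalized = (-0.3952, -0.4781, 0.4238, 0.6600)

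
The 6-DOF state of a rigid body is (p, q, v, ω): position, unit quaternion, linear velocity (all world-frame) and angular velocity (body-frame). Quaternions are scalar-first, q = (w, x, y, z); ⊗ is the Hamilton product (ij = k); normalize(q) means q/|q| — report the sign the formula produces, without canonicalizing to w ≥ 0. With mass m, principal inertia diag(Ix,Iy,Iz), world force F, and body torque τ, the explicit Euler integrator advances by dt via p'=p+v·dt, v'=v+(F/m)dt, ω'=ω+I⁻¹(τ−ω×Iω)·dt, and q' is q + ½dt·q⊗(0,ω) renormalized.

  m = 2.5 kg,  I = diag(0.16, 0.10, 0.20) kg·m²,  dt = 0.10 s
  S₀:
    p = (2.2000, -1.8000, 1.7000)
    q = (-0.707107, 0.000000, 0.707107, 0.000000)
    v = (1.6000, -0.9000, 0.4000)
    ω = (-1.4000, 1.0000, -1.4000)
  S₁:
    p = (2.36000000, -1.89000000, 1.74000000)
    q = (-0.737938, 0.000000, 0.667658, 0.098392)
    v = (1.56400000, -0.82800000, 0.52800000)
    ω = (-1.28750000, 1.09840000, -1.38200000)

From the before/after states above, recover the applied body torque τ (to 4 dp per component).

τ = (0.0400, 0.0200, 0.1200)

rate change Δω = (0.11250000, 0.09840000, 0.01800000)
gyro term ω₀×Iω₀ = (-0.1400, -0.0784, 0.0840)
applied torque τ = (0.0400, 0.0200, 0.1200)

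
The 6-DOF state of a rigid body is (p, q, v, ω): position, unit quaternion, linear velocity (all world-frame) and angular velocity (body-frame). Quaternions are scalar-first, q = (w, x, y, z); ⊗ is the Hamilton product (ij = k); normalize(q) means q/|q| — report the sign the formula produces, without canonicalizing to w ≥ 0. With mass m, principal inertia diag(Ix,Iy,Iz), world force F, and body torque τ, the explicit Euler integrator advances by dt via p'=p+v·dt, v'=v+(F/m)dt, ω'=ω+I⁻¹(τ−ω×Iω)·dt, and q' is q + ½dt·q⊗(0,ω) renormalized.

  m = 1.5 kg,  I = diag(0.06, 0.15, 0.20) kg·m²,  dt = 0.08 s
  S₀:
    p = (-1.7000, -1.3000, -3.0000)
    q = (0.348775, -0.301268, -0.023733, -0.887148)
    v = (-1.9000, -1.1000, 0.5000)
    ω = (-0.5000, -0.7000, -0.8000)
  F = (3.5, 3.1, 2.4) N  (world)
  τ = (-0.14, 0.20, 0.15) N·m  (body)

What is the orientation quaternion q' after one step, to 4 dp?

q' = (0.3134, -0.3320, -0.0254, -0.8894)

q⊗(0,ω) = (-0.8769655, -0.7764047, -0.0415829, -0.0799989)
updated quaternion q' = (0.3134, -0.3320, -0.0254, -0.8894)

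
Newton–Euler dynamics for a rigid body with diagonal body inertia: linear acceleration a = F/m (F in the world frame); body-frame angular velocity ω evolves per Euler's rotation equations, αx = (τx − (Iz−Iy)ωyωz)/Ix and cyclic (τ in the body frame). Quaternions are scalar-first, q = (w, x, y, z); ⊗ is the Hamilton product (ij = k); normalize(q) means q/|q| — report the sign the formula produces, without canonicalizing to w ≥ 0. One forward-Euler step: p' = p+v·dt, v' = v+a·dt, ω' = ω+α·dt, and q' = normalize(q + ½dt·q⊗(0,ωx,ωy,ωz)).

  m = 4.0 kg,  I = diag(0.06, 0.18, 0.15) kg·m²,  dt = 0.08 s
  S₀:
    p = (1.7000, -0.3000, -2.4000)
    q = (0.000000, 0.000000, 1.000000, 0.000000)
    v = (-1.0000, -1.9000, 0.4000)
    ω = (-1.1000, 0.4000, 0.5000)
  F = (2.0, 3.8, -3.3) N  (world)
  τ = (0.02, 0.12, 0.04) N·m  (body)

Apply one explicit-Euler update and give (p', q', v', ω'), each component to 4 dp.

(τ − ω×Iω)/I = (0.4333, 0.3917, 0.6187)
ω' = ω + α·dt = (-1.0653, 0.4313, 0.5495)
q⊗(0,ω) = (-0.4000000, 0.5000000, 0.0000000, 1.1000000)
q' = normalize(q + ½dt·q⊗(0,ω)) = (-0.0160, 0.0200, 0.9987, 0.0439)
a = (0.5000, 0.9500, -0.8250)
p' = p + v·dt = (1.6200, -0.4520, -2.3680)
v + (F/m)dt = (-0.9600, -1.8240, 0.3340)

p' = (1.6200, -0.4520, -2.3680)
q' = (-0.0160, 0.0200, 0.9987, 0.0439)
v' = (-0.9600, -1.8240, 0.3340)
ω' = (-1.0653, 0.4313, 0.5495)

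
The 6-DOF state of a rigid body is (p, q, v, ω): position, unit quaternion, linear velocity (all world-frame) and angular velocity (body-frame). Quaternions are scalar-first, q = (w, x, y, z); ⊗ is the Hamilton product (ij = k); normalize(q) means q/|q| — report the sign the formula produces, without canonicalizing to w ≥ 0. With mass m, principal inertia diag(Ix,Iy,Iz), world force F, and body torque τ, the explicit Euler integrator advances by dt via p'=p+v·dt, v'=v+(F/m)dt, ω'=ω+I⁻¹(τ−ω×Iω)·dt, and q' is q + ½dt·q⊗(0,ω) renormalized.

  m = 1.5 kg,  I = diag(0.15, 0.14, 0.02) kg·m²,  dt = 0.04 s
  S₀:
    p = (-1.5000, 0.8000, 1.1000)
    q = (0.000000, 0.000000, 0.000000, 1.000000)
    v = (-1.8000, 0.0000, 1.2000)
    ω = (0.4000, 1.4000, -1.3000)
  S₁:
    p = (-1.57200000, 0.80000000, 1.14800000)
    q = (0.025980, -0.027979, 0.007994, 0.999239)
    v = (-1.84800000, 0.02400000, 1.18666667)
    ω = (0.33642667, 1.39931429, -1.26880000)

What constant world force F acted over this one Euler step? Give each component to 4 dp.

F = (-1.8000, 0.9000, -0.5000)

Δv = v₁−v₀ = (-0.04800000, 0.02400000, -0.01333333)
F = m·Δv/dt = (-1.8000, 0.9000, -0.5000)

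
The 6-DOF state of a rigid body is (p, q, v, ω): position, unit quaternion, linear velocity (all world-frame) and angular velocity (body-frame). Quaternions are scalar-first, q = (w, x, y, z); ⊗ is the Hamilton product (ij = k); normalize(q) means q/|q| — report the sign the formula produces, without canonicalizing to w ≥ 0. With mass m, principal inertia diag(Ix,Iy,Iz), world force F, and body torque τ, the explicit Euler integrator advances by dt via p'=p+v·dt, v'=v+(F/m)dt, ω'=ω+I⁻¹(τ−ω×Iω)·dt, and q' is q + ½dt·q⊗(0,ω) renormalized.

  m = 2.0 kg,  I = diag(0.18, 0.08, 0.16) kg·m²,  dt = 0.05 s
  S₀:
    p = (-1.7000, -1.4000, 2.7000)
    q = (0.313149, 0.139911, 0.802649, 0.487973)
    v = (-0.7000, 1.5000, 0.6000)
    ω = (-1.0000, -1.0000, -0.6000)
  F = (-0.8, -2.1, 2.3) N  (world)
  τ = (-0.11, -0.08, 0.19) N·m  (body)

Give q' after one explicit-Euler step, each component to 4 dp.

q' = (0.3438, 0.1321, 0.7841, 0.4995)

Hamilton product q⊗(0,ω) = (1.2353438, -0.3067654, -0.7171754, 0.4748486)
q' = normalize(q + ½dt·q⊗(0,ω)) = (0.3438, 0.1321, 0.7841, 0.4995)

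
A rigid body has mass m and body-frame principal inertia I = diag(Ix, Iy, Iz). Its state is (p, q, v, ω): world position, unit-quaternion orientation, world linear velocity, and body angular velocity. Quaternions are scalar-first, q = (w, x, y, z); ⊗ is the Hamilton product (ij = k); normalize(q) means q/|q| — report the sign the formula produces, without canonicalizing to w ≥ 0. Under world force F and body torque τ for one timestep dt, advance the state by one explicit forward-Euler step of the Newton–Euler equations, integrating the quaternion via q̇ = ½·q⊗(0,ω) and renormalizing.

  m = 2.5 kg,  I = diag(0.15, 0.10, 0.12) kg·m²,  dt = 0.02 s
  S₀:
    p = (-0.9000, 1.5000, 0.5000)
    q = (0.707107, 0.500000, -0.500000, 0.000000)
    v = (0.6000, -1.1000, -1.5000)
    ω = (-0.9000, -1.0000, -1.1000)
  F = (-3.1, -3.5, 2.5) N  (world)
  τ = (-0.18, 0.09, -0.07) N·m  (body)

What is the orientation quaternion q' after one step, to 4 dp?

q' = (0.7065, 0.4991, -0.5015, -0.0173)

2q̇ = q⊗(0,ω) = (-0.0500000, -0.0863963, -0.1571070, -1.7278177)
q + ½dt·q⊗(0,ω), renormalized = (0.7065, 0.4991, -0.5015, -0.0173)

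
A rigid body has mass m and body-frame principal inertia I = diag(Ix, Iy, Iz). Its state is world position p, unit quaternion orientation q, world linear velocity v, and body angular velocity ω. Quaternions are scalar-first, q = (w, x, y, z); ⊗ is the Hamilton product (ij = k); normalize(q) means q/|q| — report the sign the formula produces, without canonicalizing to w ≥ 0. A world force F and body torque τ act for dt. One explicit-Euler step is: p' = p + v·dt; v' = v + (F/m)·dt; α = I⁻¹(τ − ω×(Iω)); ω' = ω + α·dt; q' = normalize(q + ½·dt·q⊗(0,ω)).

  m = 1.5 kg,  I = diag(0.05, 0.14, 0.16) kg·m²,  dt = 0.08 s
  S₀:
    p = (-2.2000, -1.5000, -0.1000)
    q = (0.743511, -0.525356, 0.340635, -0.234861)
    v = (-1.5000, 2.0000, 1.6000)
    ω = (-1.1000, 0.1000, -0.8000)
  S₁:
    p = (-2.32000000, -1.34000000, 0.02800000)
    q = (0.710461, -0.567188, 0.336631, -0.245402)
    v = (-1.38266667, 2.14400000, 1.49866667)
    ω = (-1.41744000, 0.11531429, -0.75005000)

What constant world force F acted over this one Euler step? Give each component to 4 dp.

velocity change Δv = (0.11733333, 0.14400000, -0.10133333)
m·(v₁−v₀)/dt = (2.2000, 2.7000, -1.9000)

F = (2.2000, 2.7000, -1.9000)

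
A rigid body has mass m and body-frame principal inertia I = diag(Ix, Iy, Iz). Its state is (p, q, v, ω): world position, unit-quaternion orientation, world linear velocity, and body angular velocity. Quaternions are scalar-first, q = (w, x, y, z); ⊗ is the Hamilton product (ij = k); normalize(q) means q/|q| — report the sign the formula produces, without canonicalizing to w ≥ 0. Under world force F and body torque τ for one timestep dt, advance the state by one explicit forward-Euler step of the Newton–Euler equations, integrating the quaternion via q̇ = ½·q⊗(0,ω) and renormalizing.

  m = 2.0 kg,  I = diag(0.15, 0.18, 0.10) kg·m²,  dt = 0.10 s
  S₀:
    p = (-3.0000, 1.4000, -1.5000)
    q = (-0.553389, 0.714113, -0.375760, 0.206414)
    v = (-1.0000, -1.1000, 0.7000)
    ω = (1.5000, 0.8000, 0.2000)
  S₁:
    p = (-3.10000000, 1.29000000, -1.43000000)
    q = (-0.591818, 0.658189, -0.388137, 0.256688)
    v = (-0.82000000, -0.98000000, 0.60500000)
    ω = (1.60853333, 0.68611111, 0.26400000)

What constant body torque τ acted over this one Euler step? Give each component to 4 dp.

τ = (0.1500, -0.1900, 0.1000)

ω₁ − ω₀ = (0.10853333, -0.11388889, 0.06400000)
ω₀×(Iω₀) = (-0.0128, 0.0150, 0.0360)
τ = I·(Δω/dt) + ω₀×(Iω₀) = (0.1500, -0.1900, 0.1000)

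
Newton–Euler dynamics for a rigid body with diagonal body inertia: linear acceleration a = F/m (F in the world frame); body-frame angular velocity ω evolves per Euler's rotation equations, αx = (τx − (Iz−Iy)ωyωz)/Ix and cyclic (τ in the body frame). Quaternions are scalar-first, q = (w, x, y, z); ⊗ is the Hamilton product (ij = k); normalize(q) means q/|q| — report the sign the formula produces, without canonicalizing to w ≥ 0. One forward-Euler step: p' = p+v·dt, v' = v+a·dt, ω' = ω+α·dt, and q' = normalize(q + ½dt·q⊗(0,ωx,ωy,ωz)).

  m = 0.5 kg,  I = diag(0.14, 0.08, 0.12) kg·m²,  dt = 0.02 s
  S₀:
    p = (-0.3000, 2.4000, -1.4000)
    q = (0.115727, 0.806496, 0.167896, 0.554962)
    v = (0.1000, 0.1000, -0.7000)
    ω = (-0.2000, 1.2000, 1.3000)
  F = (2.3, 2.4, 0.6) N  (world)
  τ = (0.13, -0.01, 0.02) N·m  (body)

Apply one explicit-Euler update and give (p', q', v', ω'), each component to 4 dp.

new position p' = (-0.2980, 2.4020, -1.4140)
new velocity v' = (0.1920, 0.1960, -0.6760)
ω×(Iω) gyroscopic = (0.0624, -0.0052, 0.0144)
(τ − ω×Iω)/I = (0.4829, -0.0600, 0.0467)
new body rate ω' = (-0.1903, 1.1988, 1.3009)
Hamilton product q⊗(0,ω) = (-0.7616266, -0.4708350, -1.0205648, 1.1518195)
q + ½dt·q⊗(0,ω), renormalized = (0.1081, 0.8017, 0.1577, 0.5664)

p' = (-0.2980, 2.4020, -1.4140)
q' = (0.1081, 0.8017, 0.1577, 0.5664)
v' = (0.1920, 0.1960, -0.6760)
ω' = (-0.1903, 1.1988, 1.3009)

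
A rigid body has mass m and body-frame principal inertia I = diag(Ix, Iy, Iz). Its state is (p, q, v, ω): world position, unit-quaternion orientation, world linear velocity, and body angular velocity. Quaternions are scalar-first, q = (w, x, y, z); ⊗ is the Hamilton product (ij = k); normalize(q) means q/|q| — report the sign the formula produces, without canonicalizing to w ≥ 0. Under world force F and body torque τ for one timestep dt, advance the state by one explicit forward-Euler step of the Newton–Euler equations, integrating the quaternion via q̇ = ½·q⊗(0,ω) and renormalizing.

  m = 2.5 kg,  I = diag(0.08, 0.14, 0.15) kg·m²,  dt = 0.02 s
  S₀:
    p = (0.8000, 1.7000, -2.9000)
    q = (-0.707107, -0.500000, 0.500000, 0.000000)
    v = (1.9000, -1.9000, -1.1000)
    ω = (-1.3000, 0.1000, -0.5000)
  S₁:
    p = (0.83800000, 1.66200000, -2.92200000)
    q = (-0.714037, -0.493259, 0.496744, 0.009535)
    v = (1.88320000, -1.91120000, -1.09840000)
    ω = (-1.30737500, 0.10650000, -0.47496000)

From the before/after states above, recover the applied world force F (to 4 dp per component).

velocity change Δv = (-0.01680000, -0.01120000, 0.00160000)
applied force F = (-2.1000, -1.4000, 0.2000)

F = (-2.1000, -1.4000, 0.2000)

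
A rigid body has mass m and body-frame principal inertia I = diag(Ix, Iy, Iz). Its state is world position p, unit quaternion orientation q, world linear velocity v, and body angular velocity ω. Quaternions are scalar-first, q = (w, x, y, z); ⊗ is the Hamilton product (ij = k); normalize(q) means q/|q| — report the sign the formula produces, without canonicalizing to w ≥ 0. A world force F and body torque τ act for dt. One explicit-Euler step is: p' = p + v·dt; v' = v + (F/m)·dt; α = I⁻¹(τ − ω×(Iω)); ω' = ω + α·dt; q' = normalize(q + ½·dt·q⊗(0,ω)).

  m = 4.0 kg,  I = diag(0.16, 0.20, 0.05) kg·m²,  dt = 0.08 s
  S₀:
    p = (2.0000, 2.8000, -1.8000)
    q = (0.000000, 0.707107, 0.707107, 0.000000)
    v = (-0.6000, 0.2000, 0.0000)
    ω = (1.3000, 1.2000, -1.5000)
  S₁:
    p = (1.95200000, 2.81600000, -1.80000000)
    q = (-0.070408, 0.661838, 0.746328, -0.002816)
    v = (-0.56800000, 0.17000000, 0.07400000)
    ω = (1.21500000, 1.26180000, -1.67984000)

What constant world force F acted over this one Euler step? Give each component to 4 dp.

velocity change Δv = (0.03200000, -0.03000000, 0.07400000)
applied force F = (1.6000, -1.5000, 3.7000)

F = (1.6000, -1.5000, 3.7000)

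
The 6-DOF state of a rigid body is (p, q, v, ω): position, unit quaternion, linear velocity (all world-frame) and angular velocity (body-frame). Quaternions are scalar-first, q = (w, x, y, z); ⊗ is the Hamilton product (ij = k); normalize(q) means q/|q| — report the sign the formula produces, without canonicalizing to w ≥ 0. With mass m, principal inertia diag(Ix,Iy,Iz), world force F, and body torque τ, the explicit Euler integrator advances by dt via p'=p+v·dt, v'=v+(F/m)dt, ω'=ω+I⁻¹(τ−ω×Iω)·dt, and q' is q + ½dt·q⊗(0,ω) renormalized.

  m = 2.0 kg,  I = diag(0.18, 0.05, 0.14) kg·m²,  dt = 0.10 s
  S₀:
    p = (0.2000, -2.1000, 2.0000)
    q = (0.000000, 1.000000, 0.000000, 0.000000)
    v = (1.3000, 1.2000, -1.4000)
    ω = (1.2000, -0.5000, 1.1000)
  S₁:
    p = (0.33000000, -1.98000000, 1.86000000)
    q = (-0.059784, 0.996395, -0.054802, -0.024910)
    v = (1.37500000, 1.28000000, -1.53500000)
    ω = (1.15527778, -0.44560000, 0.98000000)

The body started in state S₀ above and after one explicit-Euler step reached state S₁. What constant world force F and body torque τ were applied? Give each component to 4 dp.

v₁ − v₀ = (0.07500000, 0.08000000, -0.13500000)
F = m·Δv/dt = (1.5000, 1.6000, -2.7000)
rate change Δω = (-0.04472222, 0.05440000, -0.12000000)
precession coupling = (-0.0495, 0.0528, 0.0780)
I·α + gyro = (-0.1300, 0.0800, -0.0900)

F = (1.5000, 1.6000, -2.7000)
τ = (-0.1300, 0.0800, -0.0900)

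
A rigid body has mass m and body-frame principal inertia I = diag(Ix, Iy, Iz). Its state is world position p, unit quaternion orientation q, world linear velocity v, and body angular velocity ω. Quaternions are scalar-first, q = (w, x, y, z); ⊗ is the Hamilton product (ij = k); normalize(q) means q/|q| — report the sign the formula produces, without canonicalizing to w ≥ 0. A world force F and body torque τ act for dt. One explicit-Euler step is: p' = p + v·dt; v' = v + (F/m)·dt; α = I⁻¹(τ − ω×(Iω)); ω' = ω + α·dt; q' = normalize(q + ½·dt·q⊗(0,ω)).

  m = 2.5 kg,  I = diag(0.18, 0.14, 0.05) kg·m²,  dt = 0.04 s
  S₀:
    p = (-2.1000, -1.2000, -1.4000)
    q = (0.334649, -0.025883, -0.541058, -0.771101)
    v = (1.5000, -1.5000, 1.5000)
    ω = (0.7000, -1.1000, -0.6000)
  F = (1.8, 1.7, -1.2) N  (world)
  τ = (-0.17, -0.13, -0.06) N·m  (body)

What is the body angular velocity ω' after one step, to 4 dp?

angular accel α = (-0.6144, -0.5386, -1.8160)
ω + α·dt = (0.6754, -1.1215, -0.6726)

ω' = (0.6754, -1.1215, -0.6726)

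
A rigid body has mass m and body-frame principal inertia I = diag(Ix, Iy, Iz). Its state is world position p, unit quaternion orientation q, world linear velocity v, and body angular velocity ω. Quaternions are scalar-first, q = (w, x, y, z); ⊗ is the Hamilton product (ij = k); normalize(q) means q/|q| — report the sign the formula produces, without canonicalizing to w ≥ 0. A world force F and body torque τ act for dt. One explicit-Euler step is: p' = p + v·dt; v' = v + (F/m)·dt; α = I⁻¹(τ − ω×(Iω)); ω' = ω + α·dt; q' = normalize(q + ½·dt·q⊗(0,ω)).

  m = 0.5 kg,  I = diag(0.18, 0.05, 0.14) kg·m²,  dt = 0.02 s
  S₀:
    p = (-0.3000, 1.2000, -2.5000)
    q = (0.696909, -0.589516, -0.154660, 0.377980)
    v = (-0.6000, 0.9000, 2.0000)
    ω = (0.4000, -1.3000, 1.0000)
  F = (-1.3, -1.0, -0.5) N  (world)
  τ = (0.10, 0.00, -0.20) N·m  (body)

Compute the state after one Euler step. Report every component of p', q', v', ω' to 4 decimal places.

a = F/m = (-2.6000, -2.0000, -1.0000)
p + v·dt = (-0.3120, 1.2180, -2.4600)
new velocity v' = (-0.6520, 0.8600, 1.9800)
α = I⁻¹(τ − ω×Iω) = (1.2056, -0.3200, -1.9114)
new body rate ω' = (0.4241, -1.3064, 0.9618)
2q̇ = q⊗(0,ω) = (-0.3432316, 0.6154776, -0.1652737, 1.5251438)
q' = normalize(q + ½dt·q⊗(0,ω)) = (0.6934, -0.5833, -0.1563, 0.3932)

p' = (-0.3120, 1.2180, -2.4600)
q' = (0.6934, -0.5833, -0.1563, 0.3932)
v' = (-0.6520, 0.8600, 1.9800)
ω' = (0.4241, -1.3064, 0.9618)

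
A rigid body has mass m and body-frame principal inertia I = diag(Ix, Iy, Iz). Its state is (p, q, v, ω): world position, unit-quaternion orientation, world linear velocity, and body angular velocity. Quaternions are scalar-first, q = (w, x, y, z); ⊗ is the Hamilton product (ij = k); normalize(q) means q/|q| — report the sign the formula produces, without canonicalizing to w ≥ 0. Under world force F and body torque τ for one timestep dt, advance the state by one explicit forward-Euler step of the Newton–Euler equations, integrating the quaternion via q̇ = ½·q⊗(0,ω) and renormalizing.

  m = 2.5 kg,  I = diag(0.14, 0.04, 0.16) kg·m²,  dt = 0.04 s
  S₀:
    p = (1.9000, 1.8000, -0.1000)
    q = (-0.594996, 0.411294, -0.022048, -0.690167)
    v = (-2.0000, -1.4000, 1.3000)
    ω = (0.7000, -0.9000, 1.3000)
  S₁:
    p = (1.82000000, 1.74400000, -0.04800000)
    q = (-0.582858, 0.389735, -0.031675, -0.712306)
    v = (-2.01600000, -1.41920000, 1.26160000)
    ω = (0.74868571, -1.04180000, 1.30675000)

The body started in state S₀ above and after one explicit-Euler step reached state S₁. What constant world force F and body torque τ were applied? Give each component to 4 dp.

v₁ − v₀ = (-0.01600000, -0.01920000, -0.03840000)
applied force F = (-1.0000, -1.2000, -2.4000)
ω₁ − ω₀ = (0.04868571, -0.14180000, 0.00675000)
τ = I·(Δω/dt) + ω₀×(Iω₀) = (0.0300, -0.1600, 0.0900)

F = (-1.0000, -1.2000, -2.4000)
τ = (0.0300, -0.1600, 0.0900)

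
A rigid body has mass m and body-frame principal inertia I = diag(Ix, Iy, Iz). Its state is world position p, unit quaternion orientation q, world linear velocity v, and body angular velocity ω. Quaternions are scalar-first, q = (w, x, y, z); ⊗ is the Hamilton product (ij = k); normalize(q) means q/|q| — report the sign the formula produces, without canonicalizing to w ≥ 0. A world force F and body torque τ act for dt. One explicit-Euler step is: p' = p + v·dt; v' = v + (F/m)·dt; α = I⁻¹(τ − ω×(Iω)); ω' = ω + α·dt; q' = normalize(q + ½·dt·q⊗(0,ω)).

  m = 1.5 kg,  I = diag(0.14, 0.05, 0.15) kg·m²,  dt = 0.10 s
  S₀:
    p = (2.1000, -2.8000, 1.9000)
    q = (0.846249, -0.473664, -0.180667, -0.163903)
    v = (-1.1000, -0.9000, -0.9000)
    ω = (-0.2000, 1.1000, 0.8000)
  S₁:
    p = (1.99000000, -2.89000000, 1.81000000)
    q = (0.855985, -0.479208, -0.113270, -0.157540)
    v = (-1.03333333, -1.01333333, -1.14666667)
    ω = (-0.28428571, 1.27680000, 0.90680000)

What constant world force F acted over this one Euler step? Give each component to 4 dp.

Δv = v₁−v₀ = (0.06666667, -0.11333333, -0.24666667)
applied force F = (1.0000, -1.7000, -3.7000)

F = (1.0000, -1.7000, -3.7000)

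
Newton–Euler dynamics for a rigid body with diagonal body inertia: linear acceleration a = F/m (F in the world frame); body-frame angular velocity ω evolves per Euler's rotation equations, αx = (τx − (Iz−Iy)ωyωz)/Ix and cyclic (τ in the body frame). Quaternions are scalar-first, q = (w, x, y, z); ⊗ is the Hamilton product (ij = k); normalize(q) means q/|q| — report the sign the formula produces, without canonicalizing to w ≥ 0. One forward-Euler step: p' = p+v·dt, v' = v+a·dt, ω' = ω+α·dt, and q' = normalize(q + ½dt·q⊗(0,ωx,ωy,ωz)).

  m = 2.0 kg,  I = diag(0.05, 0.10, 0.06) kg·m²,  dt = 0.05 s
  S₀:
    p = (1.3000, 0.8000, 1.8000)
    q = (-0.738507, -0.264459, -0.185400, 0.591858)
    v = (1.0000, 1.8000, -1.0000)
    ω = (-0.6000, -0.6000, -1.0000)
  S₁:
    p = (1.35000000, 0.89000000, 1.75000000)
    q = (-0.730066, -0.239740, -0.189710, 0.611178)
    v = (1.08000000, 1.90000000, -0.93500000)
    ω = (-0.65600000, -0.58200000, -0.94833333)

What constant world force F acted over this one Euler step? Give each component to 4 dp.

F = (3.2000, 4.0000, 2.6000)

v₁ − v₀ = (0.08000000, 0.10000000, 0.06500000)
m·(v₁−v₀)/dt = (3.2000, 4.0000, 2.6000)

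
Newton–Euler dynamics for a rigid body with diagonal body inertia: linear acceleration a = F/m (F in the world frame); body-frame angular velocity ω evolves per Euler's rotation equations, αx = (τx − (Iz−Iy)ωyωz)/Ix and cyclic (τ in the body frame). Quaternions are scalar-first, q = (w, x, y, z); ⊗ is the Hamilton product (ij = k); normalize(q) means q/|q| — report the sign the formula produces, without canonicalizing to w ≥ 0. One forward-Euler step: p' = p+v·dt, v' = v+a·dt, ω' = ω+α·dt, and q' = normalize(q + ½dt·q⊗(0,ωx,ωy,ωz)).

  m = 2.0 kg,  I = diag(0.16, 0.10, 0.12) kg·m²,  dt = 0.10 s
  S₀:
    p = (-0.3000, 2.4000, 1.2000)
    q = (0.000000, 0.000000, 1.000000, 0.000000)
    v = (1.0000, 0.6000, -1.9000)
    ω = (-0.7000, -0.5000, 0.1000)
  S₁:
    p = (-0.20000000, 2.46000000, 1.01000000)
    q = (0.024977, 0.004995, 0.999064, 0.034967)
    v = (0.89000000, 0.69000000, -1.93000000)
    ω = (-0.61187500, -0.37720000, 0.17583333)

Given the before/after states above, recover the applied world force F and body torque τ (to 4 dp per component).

v₁ − v₀ = (-0.11000000, 0.09000000, -0.03000000)
F = m·Δv/dt = (-2.2000, 1.8000, -0.6000)
Δω = ω₁−ω₀ = (0.08812500, 0.12280000, 0.07583333)
I·α + gyro = (0.1400, 0.1200, 0.0700)

F = (-2.2000, 1.8000, -0.6000)
τ = (0.1400, 0.1200, 0.0700)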